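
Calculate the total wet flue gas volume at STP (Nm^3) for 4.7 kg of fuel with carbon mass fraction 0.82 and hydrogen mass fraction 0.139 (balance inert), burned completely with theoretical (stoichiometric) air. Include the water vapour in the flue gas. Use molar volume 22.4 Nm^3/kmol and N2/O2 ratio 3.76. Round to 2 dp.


Per kg fuel: CO2 = (C/12 kmol)*22.4 = (0.82/12)*22.4 = 1.53067 Nm^3
Per kg fuel: H2O = (H/2 kmol)*22.4 = (0.139/2)*22.4 = 1.55680 Nm^3
O2 needed per kg fuel = C/12 + H/4 = 0.82/12 + 0.139/4 = 0.10308333 kmol
Per kg fuel: N2 = O2*3.76*22.4 = 0.10308333*3.76*22.4 = 8.68209 Nm^3
Total per kg = 1.53067 + 1.55680 + 8.68209 = 11.76956 Nm^3
Total = 11.76956 * 4.7 = 55.32 Nm^3


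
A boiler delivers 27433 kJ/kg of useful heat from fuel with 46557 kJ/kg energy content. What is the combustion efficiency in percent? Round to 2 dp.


Efficiency = (Q_useful / Q_fuel) * 100
Efficiency = (27433 / 46557) * 100
Efficiency = 0.5892 * 100 = 58.92%


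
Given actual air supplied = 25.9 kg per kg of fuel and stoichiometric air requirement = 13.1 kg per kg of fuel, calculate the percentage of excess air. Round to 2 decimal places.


Excess air = actual - stoichiometric = 25.9 - 13.1 = 12.80 kg/kg fuel
Excess air % = (excess / stoich) * 100 = (12.80 / 13.1) * 100 = 97.71%


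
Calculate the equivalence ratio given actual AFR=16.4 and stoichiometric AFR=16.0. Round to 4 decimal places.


phi = AFR_stoich / AFR_actual
phi = 16.0 / 16.4 = 0.9756


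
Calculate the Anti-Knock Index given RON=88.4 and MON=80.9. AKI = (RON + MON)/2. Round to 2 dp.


AKI = (RON + MON) / 2
AKI = (88.4 + 80.9) / 2
AKI = 169.3 / 2 = 84.65


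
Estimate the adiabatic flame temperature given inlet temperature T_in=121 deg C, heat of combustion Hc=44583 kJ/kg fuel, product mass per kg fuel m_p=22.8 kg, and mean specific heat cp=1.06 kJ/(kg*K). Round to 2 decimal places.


T_ad = T_in + Hc / (m_p * cp)
Denominator = 22.8 * 1.06 = 24.1680
Temperature rise = 44583 / 24.1680 = 1844.71 K
T_ad = 121 + 1844.71 = 1965.71 deg C


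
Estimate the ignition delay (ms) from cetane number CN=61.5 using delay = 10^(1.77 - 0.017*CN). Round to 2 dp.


delay = 10^(1.77 - 0.017*CN)
Exponent = 1.77 - 0.017*61.5 = 0.7245
delay = 10^0.7245 = 5.30 ms


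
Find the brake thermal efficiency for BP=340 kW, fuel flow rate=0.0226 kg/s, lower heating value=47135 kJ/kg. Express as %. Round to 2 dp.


eta_BTE = (BP / (mf * LHV)) * 100
Denominator = 0.0226 * 47135 = 1065.2510 kW
eta_BTE = (340 / 1065.2510) * 100 = 31.92%


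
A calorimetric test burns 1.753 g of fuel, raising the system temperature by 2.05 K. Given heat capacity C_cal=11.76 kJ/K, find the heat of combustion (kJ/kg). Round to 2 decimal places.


Hc = C_cal * delta_T / m_fuel
Q_released = 11.76 * 2.05 = 24.1080 kJ
m_fuel = 1.753 g = 1.753/1000 kg = 0.001753 kg
Hc = 24.1080 / 0.001753 = 13752.42 kJ/kg


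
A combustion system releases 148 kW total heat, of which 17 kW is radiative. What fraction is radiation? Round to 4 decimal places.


f_rad = Q_rad / Q_total
f_rad = 17 / 148 = 0.1149


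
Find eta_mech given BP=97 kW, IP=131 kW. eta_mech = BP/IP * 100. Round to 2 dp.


eta_mech = (BP / IP) * 100
Ratio = 97 / 131 = 0.7405
eta_mech = 0.7405 * 100 = 74.05%


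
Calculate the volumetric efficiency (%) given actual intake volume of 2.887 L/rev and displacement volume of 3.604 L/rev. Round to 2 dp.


eta_v = (V_actual / V_disp) * 100
Ratio = 2.887 / 3.604 = 0.8011
eta_v = 0.8011 * 100 = 80.11%


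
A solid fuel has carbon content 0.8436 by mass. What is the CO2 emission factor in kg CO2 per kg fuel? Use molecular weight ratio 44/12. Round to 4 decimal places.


EF = C_frac * (M_CO2 / M_C)
EF = 0.8436 * (44/12)
EF = 0.8436 * 3.666667 = 3.0932 kg_CO2/kg_fuel


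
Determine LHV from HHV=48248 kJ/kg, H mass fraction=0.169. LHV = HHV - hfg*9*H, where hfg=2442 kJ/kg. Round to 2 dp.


LHV = HHV - hfg * 9 * H
Water correction = 2442 * 9 * 0.169 = 3714.282 kJ/kg
LHV = 48248 - 3714.282 = 44533.72 kJ/kg


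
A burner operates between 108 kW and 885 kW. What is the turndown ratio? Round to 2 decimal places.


TDR = Q_max / Q_min
TDR = 885 / 108 = 8.19


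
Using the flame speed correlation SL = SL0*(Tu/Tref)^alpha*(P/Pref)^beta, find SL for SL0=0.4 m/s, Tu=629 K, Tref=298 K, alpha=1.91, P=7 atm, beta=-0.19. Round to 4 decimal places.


SL = SL0 * (Tu/Tref)^alpha * (P/Pref)^beta
T ratio = 629/298 = 2.11073826
(T ratio)^alpha = 2.11073826^1.91 = 4.165524
(P/Pref)^beta = 7^(-0.19) = 0.690926
SL = 0.4 * 4.165524 * 0.690926 = 1.1512 m/s


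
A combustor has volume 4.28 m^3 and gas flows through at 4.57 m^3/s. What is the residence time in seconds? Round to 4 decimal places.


tau = V / Q_flow
tau = 4.28 / 4.57 = 0.9365 s


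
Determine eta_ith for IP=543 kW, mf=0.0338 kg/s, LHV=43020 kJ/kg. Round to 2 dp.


eta_ith = (IP / (mf * LHV)) * 100
Denominator = 0.0338 * 43020 = 1454.0760 kW
eta_ith = (543 / 1454.0760) * 100 = 37.34%


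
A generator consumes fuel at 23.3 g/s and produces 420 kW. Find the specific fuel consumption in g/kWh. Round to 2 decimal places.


SFC = (mf / BP) * 3600
Rate = 23.3 / 420 = 0.055476 g/(s*kW)
SFC = 0.055476 * 3600 = 199.71 g/kWh


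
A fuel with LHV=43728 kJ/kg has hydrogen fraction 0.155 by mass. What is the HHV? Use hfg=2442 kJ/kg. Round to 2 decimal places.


HHV = LHV + hfg * 9 * H
Water addition = 2442 * 9 * 0.155 = 3406.590 kJ/kg
HHV = 43728 + 3406.590 = 47134.59 kJ/kg


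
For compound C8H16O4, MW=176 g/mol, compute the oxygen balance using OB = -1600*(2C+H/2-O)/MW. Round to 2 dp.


OB = -1600 * (2C + H/2 - O) / MW
Inner = 2*8 + 16/2 - 4 = 20.00
OB = -1600 * 20.00 / 176 = -181.82%


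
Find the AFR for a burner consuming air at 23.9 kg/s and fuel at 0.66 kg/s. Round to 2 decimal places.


AFR = m_air / m_fuel
AFR = 23.9 / 0.66 = 36.21


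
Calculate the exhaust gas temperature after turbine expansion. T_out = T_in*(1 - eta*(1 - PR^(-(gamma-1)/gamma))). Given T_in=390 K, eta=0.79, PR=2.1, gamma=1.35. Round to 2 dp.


T_out = T_in * (1 - eta * (1 - PR^(-(gamma-1)/gamma)))
Exponent = -(1.35-1)/1.35 = -0.25925926
PR^exp = 2.1^(-0.25925926) = 0.82501466
Factor = 1 - 0.79*(1 - 0.82501466) = 0.86176158
T_out = 390 * 0.86176158 = 336.09 K


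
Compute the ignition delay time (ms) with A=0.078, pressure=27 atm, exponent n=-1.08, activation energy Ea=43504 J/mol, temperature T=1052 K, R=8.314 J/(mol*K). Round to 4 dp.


tau = A * P^n * exp(Ea/(R*T))
P^n = 27^(-1.08) = 0.02845294
Ea/(R*T) = 43504/(8.314*1052) = 4.973973
exp(Ea/(R*T)) = 144.600256
tau = 0.078 * 0.02845294 * 144.600256 = 0.3209 ms


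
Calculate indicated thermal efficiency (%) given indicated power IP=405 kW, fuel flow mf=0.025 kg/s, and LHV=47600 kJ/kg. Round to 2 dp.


eta_ith = (IP / (mf * LHV)) * 100
Denominator = 0.025 * 47600 = 1190.0000 kW
eta_ith = (405 / 1190.0000) * 100 = 34.03%


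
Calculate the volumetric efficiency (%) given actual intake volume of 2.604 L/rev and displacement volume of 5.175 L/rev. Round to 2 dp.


eta_v = (V_actual / V_disp) * 100
Ratio = 2.604 / 5.175 = 0.5032
eta_v = 0.5032 * 100 = 50.32%


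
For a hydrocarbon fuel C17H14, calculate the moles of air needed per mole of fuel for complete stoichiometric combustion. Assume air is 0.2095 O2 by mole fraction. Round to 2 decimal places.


Balanced combustion: C17H14 + 20.5 O2 -> 17 CO2 + 7 H2O
O2 needed = C + H/4 = 17 + 14/4 = 20.50 moles
Air moles = O2 / 0.2095 = 20.50 / 0.2095 = 97.85 moles air


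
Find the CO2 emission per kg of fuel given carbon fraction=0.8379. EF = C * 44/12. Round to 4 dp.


EF = C_frac * (M_CO2 / M_C)
EF = 0.8379 * (44/12)
EF = 0.8379 * 3.666667 = 3.0723 kg_CO2/kg_fuel


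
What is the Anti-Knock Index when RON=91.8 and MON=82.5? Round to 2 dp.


AKI = (RON + MON) / 2
AKI = (91.8 + 82.5) / 2
AKI = 174.3 / 2 = 87.15


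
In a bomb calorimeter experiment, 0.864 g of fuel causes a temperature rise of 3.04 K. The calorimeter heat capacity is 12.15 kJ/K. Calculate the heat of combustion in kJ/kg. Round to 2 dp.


Hc = C_cal * delta_T / m_fuel
Q_released = 12.15 * 3.04 = 36.9360 kJ
m_fuel = 0.864 g = 0.864/1000 kg = 0.000864 kg
Hc = 36.9360 / 0.000864 = 42750.00 kJ/kg


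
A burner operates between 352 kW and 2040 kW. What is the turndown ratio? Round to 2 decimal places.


TDR = Q_max / Q_min
TDR = 2040 / 352 = 5.80


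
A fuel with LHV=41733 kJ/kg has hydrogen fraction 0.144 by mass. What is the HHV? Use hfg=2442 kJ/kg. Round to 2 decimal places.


HHV = LHV + hfg * 9 * H
Water addition = 2442 * 9 * 0.144 = 3164.832 kJ/kg
HHV = 41733 + 3164.832 = 44897.83 kJ/kg


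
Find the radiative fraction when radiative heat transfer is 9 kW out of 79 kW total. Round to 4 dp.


f_rad = Q_rad / Q_total
f_rad = 9 / 79 = 0.1139


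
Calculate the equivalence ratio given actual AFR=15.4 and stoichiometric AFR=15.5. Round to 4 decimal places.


phi = AFR_stoich / AFR_actual
phi = 15.5 / 15.4 = 1.0065


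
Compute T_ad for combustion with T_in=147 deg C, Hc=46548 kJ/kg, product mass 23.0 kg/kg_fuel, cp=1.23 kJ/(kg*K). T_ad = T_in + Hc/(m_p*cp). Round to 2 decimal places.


T_ad = T_in + Hc / (m_p * cp)
Denominator = 23.0 * 1.23 = 28.2900
Temperature rise = 46548 / 28.2900 = 1645.39 K
T_ad = 147 + 1645.39 = 1792.39 deg C


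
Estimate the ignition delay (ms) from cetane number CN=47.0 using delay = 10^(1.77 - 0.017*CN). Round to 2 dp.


delay = 10^(1.77 - 0.017*CN)
Exponent = 1.77 - 0.017*47.0 = 0.9710
delay = 10^0.9710 = 9.35 ms


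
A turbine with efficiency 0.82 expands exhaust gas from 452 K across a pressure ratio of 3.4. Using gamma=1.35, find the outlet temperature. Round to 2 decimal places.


T_out = T_in * (1 - eta * (1 - PR^(-(gamma-1)/gamma)))
Exponent = -(1.35-1)/1.35 = -0.25925926
PR^exp = 3.4^(-0.25925926) = 0.72813041
Factor = 1 - 0.82*(1 - 0.72813041) = 0.77706694
T_out = 452 * 0.77706694 = 351.23 K


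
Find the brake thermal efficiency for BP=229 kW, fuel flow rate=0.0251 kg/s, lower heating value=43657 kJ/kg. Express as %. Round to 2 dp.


eta_BTE = (BP / (mf * LHV)) * 100
Denominator = 0.0251 * 43657 = 1095.7907 kW
eta_BTE = (229 / 1095.7907) * 100 = 20.90%


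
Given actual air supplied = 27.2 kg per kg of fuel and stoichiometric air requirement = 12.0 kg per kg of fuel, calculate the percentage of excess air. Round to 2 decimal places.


Excess air = actual - stoichiometric = 27.2 - 12.0 = 15.20 kg/kg fuel
Excess air % = (excess / stoich) * 100 = (15.20 / 12.0) * 100 = 126.67%


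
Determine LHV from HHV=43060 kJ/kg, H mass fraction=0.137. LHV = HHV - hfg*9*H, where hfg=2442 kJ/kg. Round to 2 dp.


LHV = HHV - hfg * 9 * H
Water correction = 2442 * 9 * 0.137 = 3010.986 kJ/kg
LHV = 43060 - 3010.986 = 40049.01 kJ/kg


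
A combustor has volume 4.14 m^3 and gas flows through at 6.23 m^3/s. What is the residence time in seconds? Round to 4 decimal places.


tau = V / Q_flow
tau = 4.14 / 6.23 = 0.6645 s


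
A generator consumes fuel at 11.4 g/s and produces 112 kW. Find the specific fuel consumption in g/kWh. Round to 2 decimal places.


SFC = (mf / BP) * 3600
Rate = 11.4 / 112 = 0.101786 g/(s*kW)
SFC = 0.101786 * 3600 = 366.43 g/kWh


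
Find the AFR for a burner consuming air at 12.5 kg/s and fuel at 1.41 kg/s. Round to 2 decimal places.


AFR = m_air / m_fuel
AFR = 12.5 / 1.41 = 8.87


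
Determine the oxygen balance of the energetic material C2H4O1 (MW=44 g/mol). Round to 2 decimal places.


OB = -1600 * (2C + H/2 - O) / MW
Inner = 2*2 + 4/2 - 1 = 5.00
OB = -1600 * 5.00 / 44 = -181.82%


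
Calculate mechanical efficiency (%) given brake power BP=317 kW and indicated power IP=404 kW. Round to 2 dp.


eta_mech = (BP / IP) * 100
Ratio = 317 / 404 = 0.7847
eta_mech = 0.7847 * 100 = 78.47%


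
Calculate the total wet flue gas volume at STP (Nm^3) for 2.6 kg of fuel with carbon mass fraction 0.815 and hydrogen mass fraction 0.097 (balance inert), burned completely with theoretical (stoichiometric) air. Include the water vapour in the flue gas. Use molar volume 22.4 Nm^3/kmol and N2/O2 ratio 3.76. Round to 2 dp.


Per kg fuel: CO2 = (C/12 kmol)*22.4 = (0.815/12)*22.4 = 1.52133 Nm^3
Per kg fuel: H2O = (H/2 kmol)*22.4 = (0.097/2)*22.4 = 1.08640 Nm^3
O2 needed per kg fuel = C/12 + H/4 = 0.815/12 + 0.097/4 = 0.09216667 kmol
Per kg fuel: N2 = O2*3.76*22.4 = 0.09216667*3.76*22.4 = 7.76265 Nm^3
Total per kg = 1.52133 + 1.08640 + 7.76265 = 10.37038 Nm^3
Total = 10.37038 * 2.6 = 26.96 Nm^3


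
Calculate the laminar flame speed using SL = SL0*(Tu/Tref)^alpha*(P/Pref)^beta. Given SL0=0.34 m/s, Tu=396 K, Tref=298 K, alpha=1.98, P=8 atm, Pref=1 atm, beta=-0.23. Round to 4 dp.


SL = SL0 * (Tu/Tref)^alpha * (P/Pref)^beta
T ratio = 396/298 = 1.32885906
(T ratio)^alpha = 1.32885906^1.98 = 1.755853
(P/Pref)^beta = 8^(-0.23) = 0.619854
SL = 0.34 * 1.755853 * 0.619854 = 0.3700 m/s


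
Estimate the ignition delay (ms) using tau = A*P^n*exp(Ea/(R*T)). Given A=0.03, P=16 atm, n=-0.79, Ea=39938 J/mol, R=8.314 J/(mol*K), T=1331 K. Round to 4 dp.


tau = A * P^n * exp(Ea/(R*T))
P^n = 16^(-0.79) = 0.11187813
Ea/(R*T) = 39938/(8.314*1331) = 3.609094
exp(Ea/(R*T)) = 36.932590
tau = 0.03 * 0.11187813 * 36.932590 = 0.1240 ms


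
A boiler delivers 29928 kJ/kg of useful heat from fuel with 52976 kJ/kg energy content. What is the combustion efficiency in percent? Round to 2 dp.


Efficiency = (Q_useful / Q_fuel) * 100
Efficiency = (29928 / 52976) * 100
Efficiency = 0.5649 * 100 = 56.49%


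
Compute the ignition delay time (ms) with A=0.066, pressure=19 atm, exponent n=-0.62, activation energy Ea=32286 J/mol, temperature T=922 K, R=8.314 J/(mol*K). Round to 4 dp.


tau = A * P^n * exp(Ea/(R*T))
P^n = 19^(-0.62) = 0.16112865
Ea/(R*T) = 32286/(8.314*922) = 4.211854
exp(Ea/(R*T)) = 67.481530
tau = 0.066 * 0.16112865 * 67.481530 = 0.7176 ms


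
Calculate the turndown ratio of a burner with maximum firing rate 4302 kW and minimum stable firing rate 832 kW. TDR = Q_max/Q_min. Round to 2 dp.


TDR = Q_max / Q_min
TDR = 4302 / 832 = 5.17


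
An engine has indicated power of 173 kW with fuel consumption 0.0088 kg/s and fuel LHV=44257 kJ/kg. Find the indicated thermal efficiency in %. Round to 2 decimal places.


eta_ith = (IP / (mf * LHV)) * 100
Denominator = 0.0088 * 44257 = 389.4616 kW
eta_ith = (173 / 389.4616) * 100 = 44.42%


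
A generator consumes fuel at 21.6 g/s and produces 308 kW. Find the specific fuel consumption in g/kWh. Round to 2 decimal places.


SFC = (mf / BP) * 3600
Rate = 21.6 / 308 = 0.070130 g/(s*kW)
SFC = 0.070130 * 3600 = 252.47 g/kWh


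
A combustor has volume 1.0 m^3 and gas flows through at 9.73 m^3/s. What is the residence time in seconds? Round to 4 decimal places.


tau = V / Q_flow
tau = 1.0 / 9.73 = 0.1028 s


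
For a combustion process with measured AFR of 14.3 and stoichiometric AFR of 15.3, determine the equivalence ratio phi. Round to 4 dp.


phi = AFR_stoich / AFR_actual
phi = 15.3 / 14.3 = 1.0699


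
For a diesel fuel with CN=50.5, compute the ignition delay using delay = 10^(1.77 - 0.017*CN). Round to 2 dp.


delay = 10^(1.77 - 0.017*CN)
Exponent = 1.77 - 0.017*50.5 = 0.9115
delay = 10^0.9115 = 8.16 ms


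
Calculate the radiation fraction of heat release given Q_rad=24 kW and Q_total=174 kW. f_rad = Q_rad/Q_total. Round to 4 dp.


f_rad = Q_rad / Q_total
f_rad = 24 / 174 = 0.1379


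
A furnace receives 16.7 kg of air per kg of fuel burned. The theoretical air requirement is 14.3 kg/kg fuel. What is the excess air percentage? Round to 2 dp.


Excess air = actual - stoichiometric = 16.7 - 14.3 = 2.40 kg/kg fuel
Excess air % = (excess / stoich) * 100 = (2.40 / 14.3) * 100 = 16.78%


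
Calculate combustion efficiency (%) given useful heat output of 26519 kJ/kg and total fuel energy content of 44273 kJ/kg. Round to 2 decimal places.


Efficiency = (Q_useful / Q_fuel) * 100
Efficiency = (26519 / 44273) * 100
Efficiency = 0.5990 * 100 = 59.90%


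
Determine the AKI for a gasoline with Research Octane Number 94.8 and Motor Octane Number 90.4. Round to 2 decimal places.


AKI = (RON + MON) / 2
AKI = (94.8 + 90.4) / 2
AKI = 185.2 / 2 = 92.60


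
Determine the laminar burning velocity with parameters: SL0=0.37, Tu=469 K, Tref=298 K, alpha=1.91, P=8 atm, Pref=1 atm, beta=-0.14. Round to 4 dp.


SL = SL0 * (Tu/Tref)^alpha * (P/Pref)^beta
T ratio = 469/298 = 1.57382550
(T ratio)^alpha = 1.57382550^1.91 = 2.377864
(P/Pref)^beta = 8^(-0.14) = 0.747425
SL = 0.37 * 2.377864 * 0.747425 = 0.6576 m/s


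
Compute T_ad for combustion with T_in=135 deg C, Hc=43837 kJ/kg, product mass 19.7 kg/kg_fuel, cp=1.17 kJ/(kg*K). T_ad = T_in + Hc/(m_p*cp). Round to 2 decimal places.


T_ad = T_in + Hc / (m_p * cp)
Denominator = 19.7 * 1.17 = 23.0490
Temperature rise = 43837 / 23.0490 = 1901.90 K
T_ad = 135 + 1901.90 = 2036.90 deg C


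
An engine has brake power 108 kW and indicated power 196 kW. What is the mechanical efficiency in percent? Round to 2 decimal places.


eta_mech = (BP / IP) * 100
Ratio = 108 / 196 = 0.5510
eta_mech = 0.5510 * 100 = 55.10%


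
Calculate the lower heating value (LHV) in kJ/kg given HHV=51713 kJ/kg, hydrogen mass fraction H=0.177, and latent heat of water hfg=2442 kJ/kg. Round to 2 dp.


LHV = HHV - hfg * 9 * H
Water correction = 2442 * 9 * 0.177 = 3890.106 kJ/kg
LHV = 51713 - 3890.106 = 47822.89 kJ/kg


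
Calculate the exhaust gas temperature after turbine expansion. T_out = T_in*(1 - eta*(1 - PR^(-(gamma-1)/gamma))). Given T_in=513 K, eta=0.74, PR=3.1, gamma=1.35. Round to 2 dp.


T_out = T_in * (1 - eta * (1 - PR^(-(gamma-1)/gamma)))
Exponent = -(1.35-1)/1.35 = -0.25925926
PR^exp = 3.1^(-0.25925926) = 0.74577862
Factor = 1 - 0.74*(1 - 0.74577862) = 0.81187618
T_out = 513 * 0.81187618 = 416.49 K


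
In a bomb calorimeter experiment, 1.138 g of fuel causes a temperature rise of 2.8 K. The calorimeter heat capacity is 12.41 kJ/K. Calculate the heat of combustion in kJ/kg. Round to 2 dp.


Hc = C_cal * delta_T / m_fuel
Q_released = 12.41 * 2.8 = 34.7480 kJ
m_fuel = 1.138 g = 1.138/1000 kg = 0.001138 kg
Hc = 34.7480 / 0.001138 = 30534.27 kJ/kg


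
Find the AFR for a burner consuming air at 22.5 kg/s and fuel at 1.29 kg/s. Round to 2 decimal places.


AFR = m_air / m_fuel
AFR = 22.5 / 1.29 = 17.44


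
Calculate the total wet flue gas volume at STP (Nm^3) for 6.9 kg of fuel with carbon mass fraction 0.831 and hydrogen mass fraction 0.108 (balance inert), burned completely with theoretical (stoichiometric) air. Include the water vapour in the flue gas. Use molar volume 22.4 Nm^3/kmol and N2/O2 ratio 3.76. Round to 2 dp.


Per kg fuel: CO2 = (C/12 kmol)*22.4 = (0.831/12)*22.4 = 1.55120 Nm^3
Per kg fuel: H2O = (H/2 kmol)*22.4 = (0.108/2)*22.4 = 1.20960 Nm^3
O2 needed per kg fuel = C/12 + H/4 = 0.831/12 + 0.108/4 = 0.09625000 kmol
Per kg fuel: N2 = O2*3.76*22.4 = 0.09625000*3.76*22.4 = 8.10656 Nm^3
Total per kg = 1.55120 + 1.20960 + 8.10656 = 10.86736 Nm^3
Total = 10.86736 * 6.9 = 74.98 Nm^3


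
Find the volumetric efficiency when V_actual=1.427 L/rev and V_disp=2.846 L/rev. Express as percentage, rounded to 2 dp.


eta_v = (V_actual / V_disp) * 100
Ratio = 1.427 / 2.846 = 0.5014
eta_v = 0.5014 * 100 = 50.14%


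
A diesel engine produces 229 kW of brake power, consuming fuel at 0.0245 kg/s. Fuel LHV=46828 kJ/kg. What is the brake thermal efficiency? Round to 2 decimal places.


eta_BTE = (BP / (mf * LHV)) * 100
Denominator = 0.0245 * 46828 = 1147.2860 kW
eta_BTE = (229 / 1147.2860) * 100 = 19.96%


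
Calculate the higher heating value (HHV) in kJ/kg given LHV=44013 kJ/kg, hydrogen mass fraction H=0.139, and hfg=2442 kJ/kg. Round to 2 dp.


HHV = LHV + hfg * 9 * H
Water addition = 2442 * 9 * 0.139 = 3054.942 kJ/kg
HHV = 44013 + 3054.942 = 47067.94 kJ/kg


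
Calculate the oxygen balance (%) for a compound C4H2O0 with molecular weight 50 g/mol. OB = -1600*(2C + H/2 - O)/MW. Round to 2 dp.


OB = -1600 * (2C + H/2 - O) / MW
Inner = 2*4 + 2/2 - 0 = 9.00
OB = -1600 * 9.00 / 50 = -288.00%


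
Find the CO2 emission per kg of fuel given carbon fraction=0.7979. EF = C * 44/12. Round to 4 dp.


EF = C_frac * (M_CO2 / M_C)
EF = 0.7979 * (44/12)
EF = 0.7979 * 3.666667 = 2.9256 kg_CO2/kg_fuel


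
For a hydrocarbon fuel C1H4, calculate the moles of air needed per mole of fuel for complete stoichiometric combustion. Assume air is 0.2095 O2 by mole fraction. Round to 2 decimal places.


Balanced combustion: C1H4 + 2 O2 -> 1 CO2 + 2 H2O
O2 needed = C + H/4 = 1 + 4/4 = 2.00 moles
Air moles = O2 / 0.2095 = 2.00 / 0.2095 = 9.55 moles air


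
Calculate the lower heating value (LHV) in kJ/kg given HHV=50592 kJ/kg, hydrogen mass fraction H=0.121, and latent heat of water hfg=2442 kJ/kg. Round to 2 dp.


LHV = HHV - hfg * 9 * H
Water correction = 2442 * 9 * 0.121 = 2659.338 kJ/kg
LHV = 50592 - 2659.338 = 47932.66 kJ/kg


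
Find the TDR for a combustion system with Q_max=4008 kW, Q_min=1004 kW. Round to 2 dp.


TDR = Q_max / Q_min
TDR = 4008 / 1004 = 3.99


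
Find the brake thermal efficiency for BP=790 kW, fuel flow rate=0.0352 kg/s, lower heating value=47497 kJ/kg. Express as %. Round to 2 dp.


eta_BTE = (BP / (mf * LHV)) * 100
Denominator = 0.0352 * 47497 = 1671.8944 kW
eta_BTE = (790 / 1671.8944) * 100 = 47.25%


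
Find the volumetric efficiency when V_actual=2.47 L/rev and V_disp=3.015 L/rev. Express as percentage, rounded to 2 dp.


eta_v = (V_actual / V_disp) * 100
Ratio = 2.47 / 3.015 = 0.8192
eta_v = 0.8192 * 100 = 81.92%


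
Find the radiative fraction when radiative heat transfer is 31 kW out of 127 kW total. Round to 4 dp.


f_rad = Q_rad / Q_total
f_rad = 31 / 127 = 0.2441


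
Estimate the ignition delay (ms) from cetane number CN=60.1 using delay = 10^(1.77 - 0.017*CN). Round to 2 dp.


delay = 10^(1.77 - 0.017*CN)
Exponent = 1.77 - 0.017*60.1 = 0.7483
delay = 10^0.7483 = 5.60 ms


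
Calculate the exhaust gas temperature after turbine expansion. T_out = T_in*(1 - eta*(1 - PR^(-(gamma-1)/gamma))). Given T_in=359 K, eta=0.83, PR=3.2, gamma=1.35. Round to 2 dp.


T_out = T_in * (1 - eta * (1 - PR^(-(gamma-1)/gamma)))
Exponent = -(1.35-1)/1.35 = -0.25925926
PR^exp = 3.2^(-0.25925926) = 0.73966521
Factor = 1 - 0.83*(1 - 0.73966521) = 0.78392212
T_out = 359 * 0.78392212 = 281.43 K


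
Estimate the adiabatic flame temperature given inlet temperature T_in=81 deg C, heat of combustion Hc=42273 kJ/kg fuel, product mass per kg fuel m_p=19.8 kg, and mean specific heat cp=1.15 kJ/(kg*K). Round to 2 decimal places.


T_ad = T_in + Hc / (m_p * cp)
Denominator = 19.8 * 1.15 = 22.7700
Temperature rise = 42273 / 22.7700 = 1856.52 K
T_ad = 81 + 1856.52 = 1937.52 deg C


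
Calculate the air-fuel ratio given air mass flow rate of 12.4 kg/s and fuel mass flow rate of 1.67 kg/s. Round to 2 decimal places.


AFR = m_air / m_fuel
AFR = 12.4 / 1.67 = 7.43


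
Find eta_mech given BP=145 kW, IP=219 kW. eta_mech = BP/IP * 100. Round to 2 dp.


eta_mech = (BP / IP) * 100
Ratio = 145 / 219 = 0.6621
eta_mech = 0.6621 * 100 = 66.21%


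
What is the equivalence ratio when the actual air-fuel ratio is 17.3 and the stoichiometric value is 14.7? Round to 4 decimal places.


phi = AFR_stoich / AFR_actual
phi = 14.7 / 17.3 = 0.8497


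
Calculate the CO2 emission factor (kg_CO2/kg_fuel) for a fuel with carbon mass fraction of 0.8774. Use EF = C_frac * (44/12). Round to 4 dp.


EF = C_frac * (M_CO2 / M_C)
EF = 0.8774 * (44/12)
EF = 0.8774 * 3.666667 = 3.2171 kg_CO2/kg_fuel


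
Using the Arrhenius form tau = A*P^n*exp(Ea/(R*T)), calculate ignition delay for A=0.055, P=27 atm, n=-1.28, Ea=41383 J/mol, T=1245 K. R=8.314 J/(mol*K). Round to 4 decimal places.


tau = A * P^n * exp(Ea/(R*T))
P^n = 27^(-1.28) = 0.01471819
Ea/(R*T) = 41383/(8.314*1245) = 3.997998
exp(Ea/(R*T)) = 54.488967
tau = 0.055 * 0.01471819 * 54.488967 = 0.0441 ms


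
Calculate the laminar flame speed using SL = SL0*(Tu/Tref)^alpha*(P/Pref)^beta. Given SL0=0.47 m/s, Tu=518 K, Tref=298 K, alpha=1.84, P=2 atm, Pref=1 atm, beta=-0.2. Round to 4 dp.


SL = SL0 * (Tu/Tref)^alpha * (P/Pref)^beta
T ratio = 518/298 = 1.73825503
(T ratio)^alpha = 1.73825503^1.84 = 2.765724
(P/Pref)^beta = 2^(-0.2) = 0.870551
SL = 0.47 * 2.765724 * 0.870551 = 1.1316 m/s


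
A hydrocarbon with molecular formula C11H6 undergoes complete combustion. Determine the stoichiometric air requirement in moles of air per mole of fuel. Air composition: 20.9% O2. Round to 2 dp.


Balanced combustion: C11H6 + 12.5 O2 -> 11 CO2 + 3 H2O
O2 needed = C + H/4 = 11 + 6/4 = 12.50 moles
Air moles = O2 / 0.209 = 12.50 / 0.209 = 59.81 moles air


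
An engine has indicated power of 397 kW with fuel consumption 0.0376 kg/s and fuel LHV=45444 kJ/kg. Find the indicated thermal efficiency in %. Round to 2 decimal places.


eta_ith = (IP / (mf * LHV)) * 100
Denominator = 0.0376 * 45444 = 1708.6944 kW
eta_ith = (397 / 1708.6944) * 100 = 23.23%


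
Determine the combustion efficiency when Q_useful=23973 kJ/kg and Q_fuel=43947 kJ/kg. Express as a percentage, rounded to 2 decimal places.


Efficiency = (Q_useful / Q_fuel) * 100
Efficiency = (23973 / 43947) * 100
Efficiency = 0.5455 * 100 = 54.55%


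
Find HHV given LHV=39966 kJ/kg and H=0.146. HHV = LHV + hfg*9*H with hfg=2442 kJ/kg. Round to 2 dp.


HHV = LHV + hfg * 9 * H
Water addition = 2442 * 9 * 0.146 = 3208.788 kJ/kg
HHV = 39966 + 3208.788 = 43174.79 kJ/kg


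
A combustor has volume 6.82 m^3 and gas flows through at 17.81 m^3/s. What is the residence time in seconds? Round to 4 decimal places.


tau = V / Q_flow
tau = 6.82 / 17.81 = 0.3829 s


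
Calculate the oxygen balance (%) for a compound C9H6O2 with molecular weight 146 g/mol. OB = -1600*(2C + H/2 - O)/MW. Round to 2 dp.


OB = -1600 * (2C + H/2 - O) / MW
Inner = 2*9 + 6/2 - 2 = 19.00
OB = -1600 * 19.00 / 146 = -208.22%


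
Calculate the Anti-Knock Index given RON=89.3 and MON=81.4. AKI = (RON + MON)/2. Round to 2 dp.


AKI = (RON + MON) / 2
AKI = (89.3 + 81.4) / 2
AKI = 170.7 / 2 = 85.35


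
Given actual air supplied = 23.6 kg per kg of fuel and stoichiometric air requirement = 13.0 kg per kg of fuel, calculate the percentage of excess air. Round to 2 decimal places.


Excess air = actual - stoichiometric = 23.6 - 13.0 = 10.60 kg/kg fuel
Excess air % = (excess / stoich) * 100 = (10.60 / 13.0) * 100 = 81.54%


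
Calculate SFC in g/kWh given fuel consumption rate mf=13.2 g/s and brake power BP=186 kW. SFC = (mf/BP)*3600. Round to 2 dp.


SFC = (mf / BP) * 3600
Rate = 13.2 / 186 = 0.070968 g/(s*kW)
SFC = 0.070968 * 3600 = 255.48 g/kWh


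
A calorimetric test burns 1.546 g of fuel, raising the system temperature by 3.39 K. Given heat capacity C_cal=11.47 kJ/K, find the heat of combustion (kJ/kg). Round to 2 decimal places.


Hc = C_cal * delta_T / m_fuel
Q_released = 11.47 * 3.39 = 38.8833 kJ
m_fuel = 1.546 g = 1.546/1000 kg = 0.001546 kg
Hc = 38.8833 / 0.001546 = 25150.91 kJ/kg


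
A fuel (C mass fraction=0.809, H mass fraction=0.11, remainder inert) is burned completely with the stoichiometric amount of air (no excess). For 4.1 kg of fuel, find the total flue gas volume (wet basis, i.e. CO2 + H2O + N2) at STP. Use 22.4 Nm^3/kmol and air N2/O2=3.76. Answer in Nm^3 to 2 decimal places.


Per kg fuel: CO2 = (C/12 kmol)*22.4 = (0.809/12)*22.4 = 1.51013 Nm^3
Per kg fuel: H2O = (H/2 kmol)*22.4 = (0.11/2)*22.4 = 1.23200 Nm^3
O2 needed per kg fuel = C/12 + H/4 = 0.809/12 + 0.11/4 = 0.09491667 kmol
Per kg fuel: N2 = O2*3.76*22.4 = 0.09491667*3.76*22.4 = 7.99426 Nm^3
Total per kg = 1.51013 + 1.23200 + 7.99426 = 10.73639 Nm^3
Total = 10.73639 * 4.1 = 44.02 Nm^3


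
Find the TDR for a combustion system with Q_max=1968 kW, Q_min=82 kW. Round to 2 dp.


TDR = Q_max / Q_min
TDR = 1968 / 82 = 24.00


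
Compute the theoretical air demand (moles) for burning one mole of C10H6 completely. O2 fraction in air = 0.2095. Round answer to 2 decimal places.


Balanced combustion: C10H6 + 11.5 O2 -> 10 CO2 + 3 H2O
O2 needed = C + H/4 = 10 + 6/4 = 11.50 moles
Air moles = O2 / 0.2095 = 11.50 / 0.2095 = 54.89 moles air


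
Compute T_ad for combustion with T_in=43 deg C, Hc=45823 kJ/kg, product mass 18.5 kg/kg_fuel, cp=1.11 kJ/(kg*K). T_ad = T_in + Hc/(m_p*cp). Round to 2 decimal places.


T_ad = T_in + Hc / (m_p * cp)
Denominator = 18.5 * 1.11 = 20.5350
Temperature rise = 45823 / 20.5350 = 2231.46 K
T_ad = 43 + 2231.46 = 2274.46 deg C


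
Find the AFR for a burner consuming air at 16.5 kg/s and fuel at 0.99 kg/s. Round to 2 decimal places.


AFR = m_air / m_fuel
AFR = 16.5 / 0.99 = 16.67


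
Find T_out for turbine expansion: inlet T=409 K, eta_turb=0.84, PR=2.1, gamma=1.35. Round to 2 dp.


T_out = T_in * (1 - eta * (1 - PR^(-(gamma-1)/gamma)))
Exponent = -(1.35-1)/1.35 = -0.25925926
PR^exp = 2.1^(-0.25925926) = 0.82501466
Factor = 1 - 0.84*(1 - 0.82501466) = 0.85301231
T_out = 409 * 0.85301231 = 348.88 K


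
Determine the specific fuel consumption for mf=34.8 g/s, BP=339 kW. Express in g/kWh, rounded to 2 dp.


SFC = (mf / BP) * 3600
Rate = 34.8 / 339 = 0.102655 g/(s*kW)
SFC = 0.102655 * 3600 = 369.56 g/kWh


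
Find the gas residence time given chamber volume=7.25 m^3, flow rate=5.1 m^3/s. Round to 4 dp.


tau = V / Q_flow
tau = 7.25 / 5.1 = 1.4216 s


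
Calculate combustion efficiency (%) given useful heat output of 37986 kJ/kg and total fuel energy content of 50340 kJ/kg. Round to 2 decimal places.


Efficiency = (Q_useful / Q_fuel) * 100
Efficiency = (37986 / 50340) * 100
Efficiency = 0.7546 * 100 = 75.46%


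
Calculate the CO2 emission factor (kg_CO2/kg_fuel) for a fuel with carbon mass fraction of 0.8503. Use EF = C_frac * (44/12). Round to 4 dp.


EF = C_frac * (M_CO2 / M_C)
EF = 0.8503 * (44/12)
EF = 0.8503 * 3.666667 = 3.1178 kg_CO2/kg_fuel


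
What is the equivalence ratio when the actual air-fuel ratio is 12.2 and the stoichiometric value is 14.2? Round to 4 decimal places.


phi = AFR_stoich / AFR_actual
phi = 14.2 / 12.2 = 1.1639


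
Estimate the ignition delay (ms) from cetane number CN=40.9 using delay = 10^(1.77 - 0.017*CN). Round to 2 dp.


delay = 10^(1.77 - 0.017*CN)
Exponent = 1.77 - 0.017*40.9 = 1.0747
delay = 10^1.0747 = 11.88 ms


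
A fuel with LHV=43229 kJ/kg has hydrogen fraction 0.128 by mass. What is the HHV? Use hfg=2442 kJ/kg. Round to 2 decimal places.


HHV = LHV + hfg * 9 * H
Water addition = 2442 * 9 * 0.128 = 2813.184 kJ/kg
HHV = 43229 + 2813.184 = 46042.18 kJ/kg


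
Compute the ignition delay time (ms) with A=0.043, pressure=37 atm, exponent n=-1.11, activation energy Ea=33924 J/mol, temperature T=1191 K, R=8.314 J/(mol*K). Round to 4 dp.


tau = A * P^n * exp(Ea/(R*T))
P^n = 37^(-1.11) = 0.01816754
Ea/(R*T) = 33924/(8.314*1191) = 3.425984
exp(Ea/(R*T)) = 30.752877
tau = 0.043 * 0.01816754 * 30.752877 = 0.0240 ms


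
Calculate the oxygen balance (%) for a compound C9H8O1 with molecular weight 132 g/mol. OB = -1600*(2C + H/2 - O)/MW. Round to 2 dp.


OB = -1600 * (2C + H/2 - O) / MW
Inner = 2*9 + 8/2 - 1 = 21.00
OB = -1600 * 21.00 / 132 = -254.55%


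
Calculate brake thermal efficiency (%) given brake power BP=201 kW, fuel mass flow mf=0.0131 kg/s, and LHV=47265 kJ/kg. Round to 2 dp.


eta_BTE = (BP / (mf * LHV)) * 100
Denominator = 0.0131 * 47265 = 619.1715 kW
eta_BTE = (201 / 619.1715) * 100 = 32.46%


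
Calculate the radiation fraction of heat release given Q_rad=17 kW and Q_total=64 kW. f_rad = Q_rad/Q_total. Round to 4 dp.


f_rad = Q_rad / Q_total
f_rad = 17 / 64 = 0.2656


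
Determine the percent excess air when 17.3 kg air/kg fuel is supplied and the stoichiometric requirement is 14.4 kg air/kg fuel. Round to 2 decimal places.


Excess air = actual - stoichiometric = 17.3 - 14.4 = 2.90 kg/kg fuel
Excess air % = (excess / stoich) * 100 = (2.90 / 14.4) * 100 = 20.14%


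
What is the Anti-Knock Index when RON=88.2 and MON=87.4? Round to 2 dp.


AKI = (RON + MON) / 2
AKI = (88.2 + 87.4) / 2
AKI = 175.6 / 2 = 87.80


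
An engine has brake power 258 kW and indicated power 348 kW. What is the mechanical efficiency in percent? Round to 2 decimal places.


eta_mech = (BP / IP) * 100
Ratio = 258 / 348 = 0.7414
eta_mech = 0.7414 * 100 = 74.14%


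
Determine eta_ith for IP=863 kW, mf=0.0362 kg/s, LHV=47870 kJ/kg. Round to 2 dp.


eta_ith = (IP / (mf * LHV)) * 100
Denominator = 0.0362 * 47870 = 1732.8940 kW
eta_ith = (863 / 1732.8940) * 100 = 49.80%


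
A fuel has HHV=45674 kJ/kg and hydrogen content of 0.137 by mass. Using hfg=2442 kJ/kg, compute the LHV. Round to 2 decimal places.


LHV = HHV - hfg * 9 * H
Water correction = 2442 * 9 * 0.137 = 3010.986 kJ/kg
LHV = 45674 - 3010.986 = 42663.01 kJ/kg


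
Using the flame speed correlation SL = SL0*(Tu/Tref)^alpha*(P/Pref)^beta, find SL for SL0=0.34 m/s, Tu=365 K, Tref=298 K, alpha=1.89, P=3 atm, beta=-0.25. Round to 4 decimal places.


SL = SL0 * (Tu/Tref)^alpha * (P/Pref)^beta
T ratio = 365/298 = 1.22483221
(T ratio)^alpha = 1.22483221^1.89 = 1.467117
(P/Pref)^beta = 3^(-0.25) = 0.759836
SL = 0.34 * 1.467117 * 0.759836 = 0.3790 m/s


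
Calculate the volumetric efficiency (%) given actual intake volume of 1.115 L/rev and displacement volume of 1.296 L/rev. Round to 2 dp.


eta_v = (V_actual / V_disp) * 100
Ratio = 1.115 / 1.296 = 0.8603
eta_v = 0.8603 * 100 = 86.03%


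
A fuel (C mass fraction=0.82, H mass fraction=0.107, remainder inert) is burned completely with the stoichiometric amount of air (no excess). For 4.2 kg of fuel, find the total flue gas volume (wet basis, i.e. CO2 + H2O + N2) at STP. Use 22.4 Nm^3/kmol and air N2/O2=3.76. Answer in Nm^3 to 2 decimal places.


Per kg fuel: CO2 = (C/12 kmol)*22.4 = (0.82/12)*22.4 = 1.53067 Nm^3
Per kg fuel: H2O = (H/2 kmol)*22.4 = (0.107/2)*22.4 = 1.19840 Nm^3
O2 needed per kg fuel = C/12 + H/4 = 0.82/12 + 0.107/4 = 0.09508333 kmol
Per kg fuel: N2 = O2*3.76*22.4 = 0.09508333*3.76*22.4 = 8.00830 Nm^3
Total per kg = 1.53067 + 1.19840 + 8.00830 = 10.73737 Nm^3
Total = 10.73737 * 4.2 = 45.10 Nm^3


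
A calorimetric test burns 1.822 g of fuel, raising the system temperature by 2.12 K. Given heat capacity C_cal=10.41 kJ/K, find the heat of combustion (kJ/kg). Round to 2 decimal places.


Hc = C_cal * delta_T / m_fuel
Q_released = 10.41 * 2.12 = 22.0692 kJ
m_fuel = 1.822 g = 1.822/1000 kg = 0.001822 kg
Hc = 22.0692 / 0.001822 = 12112.62 kJ/kg


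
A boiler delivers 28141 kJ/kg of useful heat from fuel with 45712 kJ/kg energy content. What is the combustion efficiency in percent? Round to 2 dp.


Efficiency = (Q_useful / Q_fuel) * 100
Efficiency = (28141 / 45712) * 100
Efficiency = 0.6156 * 100 = 61.56%


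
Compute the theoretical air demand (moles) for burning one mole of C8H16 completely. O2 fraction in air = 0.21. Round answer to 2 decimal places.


Balanced combustion: C8H16 + 12 O2 -> 8 CO2 + 8 H2O
O2 needed = C + H/4 = 8 + 16/4 = 12.00 moles
Air moles = O2 / 0.21 = 12.00 / 0.21 = 57.14 moles air


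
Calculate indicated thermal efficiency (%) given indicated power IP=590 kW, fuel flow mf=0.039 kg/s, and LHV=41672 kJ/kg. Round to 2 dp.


eta_ith = (IP / (mf * LHV)) * 100
Denominator = 0.039 * 41672 = 1625.2080 kW
eta_ith = (590 / 1625.2080) * 100 = 36.30%


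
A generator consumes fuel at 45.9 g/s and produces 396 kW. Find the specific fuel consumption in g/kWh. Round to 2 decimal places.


SFC = (mf / BP) * 3600
Rate = 45.9 / 396 = 0.115909 g/(s*kW)
SFC = 0.115909 * 3600 = 417.27 g/kWh


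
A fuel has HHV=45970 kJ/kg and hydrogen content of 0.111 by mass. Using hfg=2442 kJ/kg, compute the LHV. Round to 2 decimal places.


LHV = HHV - hfg * 9 * H
Water correction = 2442 * 9 * 0.111 = 2439.558 kJ/kg
LHV = 45970 - 2439.558 = 43530.44 kJ/kg


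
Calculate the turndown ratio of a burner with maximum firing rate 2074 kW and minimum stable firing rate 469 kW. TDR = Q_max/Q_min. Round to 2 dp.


TDR = Q_max / Q_min
TDR = 2074 / 469 = 4.42


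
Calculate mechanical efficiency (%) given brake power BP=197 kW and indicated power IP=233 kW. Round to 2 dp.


eta_mech = (BP / IP) * 100
Ratio = 197 / 233 = 0.8455
eta_mech = 0.8455 * 100 = 84.55%


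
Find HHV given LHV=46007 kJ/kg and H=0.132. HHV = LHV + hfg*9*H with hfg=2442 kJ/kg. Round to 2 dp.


HHV = LHV + hfg * 9 * H
Water addition = 2442 * 9 * 0.132 = 2901.096 kJ/kg
HHV = 46007 + 2901.096 = 48908.10 kJ/kg


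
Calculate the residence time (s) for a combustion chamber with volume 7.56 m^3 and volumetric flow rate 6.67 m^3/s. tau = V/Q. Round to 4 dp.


tau = V / Q_flow
tau = 7.56 / 6.67 = 1.1334 s


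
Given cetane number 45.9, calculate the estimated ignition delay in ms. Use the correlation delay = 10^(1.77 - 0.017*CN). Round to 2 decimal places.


delay = 10^(1.77 - 0.017*CN)
Exponent = 1.77 - 0.017*45.9 = 0.9897
delay = 10^0.9897 = 9.77 ms


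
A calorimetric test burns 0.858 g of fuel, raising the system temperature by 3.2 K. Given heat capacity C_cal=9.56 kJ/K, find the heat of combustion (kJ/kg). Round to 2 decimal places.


Hc = C_cal * delta_T / m_fuel
Q_released = 9.56 * 3.2 = 30.5920 kJ
m_fuel = 0.858 g = 0.858/1000 kg = 0.000858 kg
Hc = 30.5920 / 0.000858 = 35655.01 kJ/kg


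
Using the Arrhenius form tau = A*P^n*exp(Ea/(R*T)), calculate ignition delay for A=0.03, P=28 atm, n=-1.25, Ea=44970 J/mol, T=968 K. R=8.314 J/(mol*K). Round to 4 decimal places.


tau = A * P^n * exp(Ea/(R*T))
P^n = 28^(-1.25) = 0.01552575
Ea/(R*T) = 44970/(8.314*968) = 5.587757
exp(Ea/(R*T)) = 267.135758
tau = 0.03 * 0.01552575 * 267.135758 = 0.1244 ms


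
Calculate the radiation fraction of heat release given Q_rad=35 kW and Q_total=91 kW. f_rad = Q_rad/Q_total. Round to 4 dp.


f_rad = Q_rad / Q_total
f_rad = 35 / 91 = 0.3846


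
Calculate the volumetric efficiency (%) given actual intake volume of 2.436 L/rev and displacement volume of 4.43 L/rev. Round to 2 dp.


eta_v = (V_actual / V_disp) * 100
Ratio = 2.436 / 4.43 = 0.5499
eta_v = 0.5499 * 100 = 54.99%


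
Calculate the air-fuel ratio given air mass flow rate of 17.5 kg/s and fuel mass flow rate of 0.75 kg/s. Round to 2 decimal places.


AFR = m_air / m_fuel
AFR = 17.5 / 0.75 = 23.33


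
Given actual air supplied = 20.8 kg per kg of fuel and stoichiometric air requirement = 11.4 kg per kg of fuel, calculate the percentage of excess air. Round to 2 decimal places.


Excess air = actual - stoichiometric = 20.8 - 11.4 = 9.40 kg/kg fuel
Excess air % = (excess / stoich) * 100 = (9.40 / 11.4) * 100 = 82.46%


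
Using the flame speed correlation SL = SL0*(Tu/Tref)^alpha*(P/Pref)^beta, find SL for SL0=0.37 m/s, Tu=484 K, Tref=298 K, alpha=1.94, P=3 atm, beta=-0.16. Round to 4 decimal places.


SL = SL0 * (Tu/Tref)^alpha * (P/Pref)^beta
T ratio = 484/298 = 1.62416107
(T ratio)^alpha = 1.62416107^1.94 = 2.562244
(P/Pref)^beta = 3^(-0.16) = 0.838804
SL = 0.37 * 2.562244 * 0.838804 = 0.7952 m/s


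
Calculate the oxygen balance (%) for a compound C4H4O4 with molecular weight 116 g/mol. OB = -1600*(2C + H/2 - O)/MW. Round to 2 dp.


OB = -1600 * (2C + H/2 - O) / MW
Inner = 2*4 + 4/2 - 4 = 6.00
OB = -1600 * 6.00 / 116 = -82.76%


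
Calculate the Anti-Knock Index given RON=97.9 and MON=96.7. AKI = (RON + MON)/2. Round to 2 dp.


AKI = (RON + MON) / 2
AKI = (97.9 + 96.7) / 2
AKI = 194.6 / 2 = 97.30


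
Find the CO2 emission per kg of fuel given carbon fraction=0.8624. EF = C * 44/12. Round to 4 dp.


EF = C_frac * (M_CO2 / M_C)
EF = 0.8624 * (44/12)
EF = 0.8624 * 3.666667 = 3.1621 kg_CO2/kg_fuel


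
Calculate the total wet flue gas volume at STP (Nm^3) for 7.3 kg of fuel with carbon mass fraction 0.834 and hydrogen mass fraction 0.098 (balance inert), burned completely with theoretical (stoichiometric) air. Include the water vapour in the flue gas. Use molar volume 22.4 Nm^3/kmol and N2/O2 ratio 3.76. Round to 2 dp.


Per kg fuel: CO2 = (C/12 kmol)*22.4 = (0.834/12)*22.4 = 1.55680 Nm^3
Per kg fuel: H2O = (H/2 kmol)*22.4 = (0.098/2)*22.4 = 1.09760 Nm^3
O2 needed per kg fuel = C/12 + H/4 = 0.834/12 + 0.098/4 = 0.09400000 kmol
Per kg fuel: N2 = O2*3.76*22.4 = 0.09400000*3.76*22.4 = 7.91706 Nm^3
Total per kg = 1.55680 + 1.09760 + 7.91706 = 10.57146 Nm^3
Total = 10.57146 * 7.3 = 77.17 Nm^3
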